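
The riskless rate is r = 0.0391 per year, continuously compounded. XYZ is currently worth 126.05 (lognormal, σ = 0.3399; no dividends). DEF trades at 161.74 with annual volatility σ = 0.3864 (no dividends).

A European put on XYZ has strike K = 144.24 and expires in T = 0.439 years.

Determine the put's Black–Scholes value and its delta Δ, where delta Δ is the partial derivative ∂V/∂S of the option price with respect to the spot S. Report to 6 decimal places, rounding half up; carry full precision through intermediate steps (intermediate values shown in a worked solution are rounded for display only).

σ√T = 0.3399·√0.439 = 0.225208
d₁ = (ln(S/K) + (r+σ²/2)T) / (σ√T) = (ln(126.05/144.24) + (0.0391+0.3399²/2)·0.439) / 0.225208 = (-0.134800 + 0.042524) / 0.225208 = -0.409736
d₂ = d₁ − σ√T = -0.409736 − 0.225208 = -0.634944
e^{−rT} = 0.982982
N(−d₁) = 0.659000,  N(−d₂) = 0.737267
Put price V = K·e^{−rT}·N(−d₂) − S·N(−d₁) = 104.533663 − 83.066975 = 21.466687
Δ = −N(−d₁) = -0.659000

price = 21.466687
Δ = -0.659000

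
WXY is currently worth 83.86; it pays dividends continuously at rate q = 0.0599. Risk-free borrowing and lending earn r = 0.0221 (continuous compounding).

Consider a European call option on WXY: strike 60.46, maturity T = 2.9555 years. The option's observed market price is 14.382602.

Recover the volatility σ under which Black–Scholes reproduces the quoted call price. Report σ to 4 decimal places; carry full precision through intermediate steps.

sigma = 0.1105

At σ = 0.1105 the Black–Scholes value reproduces the quote:
σ√T = 0.1105·√2.9555 = 0.189967
d₁ = (ln(S/K) + (r−q+σ²/2)T) / (σ√T) = (ln(83.86/60.46) + (0.0221−0.0599+0.1105²/2)·2.9555) / 0.189967 = (0.327167 − 0.093674) / 0.189967 = 1.229123
d₂ = d₁ − σ√T = 1.229123 − 0.189967 = 1.039156
e^{−rT} = 0.936771
e^{−qT} = 0.837751
N(d₁) = 0.890487,  N(d₂) = 0.850634
V = S·e^{−qT}·N(d₁) − K·e^{−rT}·N(d₂) = 62.560097 − 48.177494 = 14.382602 (equal to the quote); since ∂V/∂σ > 0 for all σ, the implied volatility is unique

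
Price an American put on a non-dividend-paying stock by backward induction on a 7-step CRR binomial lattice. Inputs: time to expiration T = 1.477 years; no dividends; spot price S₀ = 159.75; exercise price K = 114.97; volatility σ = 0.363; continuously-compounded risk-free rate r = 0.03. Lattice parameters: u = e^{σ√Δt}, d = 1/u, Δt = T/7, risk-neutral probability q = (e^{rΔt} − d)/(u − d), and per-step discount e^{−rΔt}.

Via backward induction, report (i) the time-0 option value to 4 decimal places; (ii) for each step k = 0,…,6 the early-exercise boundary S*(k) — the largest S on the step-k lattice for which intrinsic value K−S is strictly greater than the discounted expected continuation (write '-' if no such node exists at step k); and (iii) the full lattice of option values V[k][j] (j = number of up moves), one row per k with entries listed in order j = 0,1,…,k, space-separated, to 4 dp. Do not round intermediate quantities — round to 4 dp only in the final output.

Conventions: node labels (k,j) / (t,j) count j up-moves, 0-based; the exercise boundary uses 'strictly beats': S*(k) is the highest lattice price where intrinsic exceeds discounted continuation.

Δt=0.21100  u=1.18145  d=0.84642  q=0.47736  discount=0.99369
step 7 (expiry): payoffs max(K−S,0) = 65.2499 45.5695 18.0989 0.0000 0.0000 0.0000 0.0000 0.0000
step 6: (k=6,j=0): S=58.7418, K−S=56.2282, hold=55.5027 ⇒ V=56.2282 exercise | (k=6,j=1): S=81.9933, K−S=32.9767, hold=32.2512 ⇒ V=32.9767 exercise | (k=6,j=2): S=114.4484, K−S=0.5216, hold=9.3995 ⇒ V=9.3995 continue | (k=6,j=3): S=159.7500, K−S=0.0000, hold=0.0000 ⇒ V=0.0000 continue | (k=6,j=4): S=222.9832, K−S=0.0000, hold=0.0000 ⇒ V=0.0000 continue | (k=6,j=5): S=311.2456, K−S=0.0000, hold=0.0000 ⇒ V=0.0000 continue | (k=6,j=6): S=434.4447, K−S=0.0000, hold=0.0000 ⇒ V=0.0000 continue  boundary S*=81.9933
step 5: (k=5,j=0): S=69.4005, K−S=45.5695, hold=44.8440 ⇒ V=45.5695 exercise | (k=5,j=1): S=96.8711, K−S=18.0989, hold=21.5847 ⇒ V=21.5847 continue | (k=5,j=2): S=135.2151, K−S=0.0000, hold=4.8815 ⇒ V=4.8815 continue | (k=5,j=3): S=188.7367, K−S=0.0000, hold=0.0000 ⇒ V=0.0000 continue | (k=5,j=4): S=263.4436, K−S=0.0000, hold=0.0000 ⇒ V=0.0000 continue | (k=5,j=5): S=367.7214, K−S=0.0000, hold=0.0000 ⇒ V=0.0000 continue  boundary S*=69.4005
step 4: (k=4,j=0): S=81.9933, K−S=32.9767, hold=33.9047 ⇒ V=33.9047 continue | (k=4,j=1): S=114.4484, K−S=0.5216, hold=13.5253 ⇒ V=13.5253 continue | (k=4,j=2): S=159.7500, K−S=0.0000, hold=2.5351 ⇒ V=2.5351 continue | (k=4,j=3): S=222.9832, K−S=0.0000, hold=0.0000 ⇒ V=0.0000 continue | (k=4,j=4): S=311.2456, K−S=0.0000, hold=0.0000 ⇒ V=0.0000 continue  boundary S*=-
step 3: (k=3,j=0): S=96.8711, K−S=18.0989, hold=24.0238 ⇒ V=24.0238 continue | (k=3,j=1): S=135.2151, K−S=0.0000, hold=8.2268 ⇒ V=8.2268 continue | (k=3,j=2): S=188.7367, K−S=0.0000, hold=1.3166 ⇒ V=1.3166 continue | (k=3,j=3): S=263.4436, K−S=0.0000, hold=0.0000 ⇒ V=0.0000 continue  boundary S*=-
step 2: (k=2,j=0): S=114.4484, K−S=0.5216, hold=16.3788 ⇒ V=16.3788 continue | (k=2,j=1): S=159.7500, K−S=0.0000, hold=4.8970 ⇒ V=4.8970 continue | (k=2,j=2): S=222.9832, K−S=0.0000, hold=0.6838 ⇒ V=0.6838 continue  boundary S*=-
step 1: (k=1,j=0): S=135.2151, K−S=0.0000, hold=10.8291 ⇒ V=10.8291 continue | (k=1,j=1): S=188.7367, K−S=0.0000, hold=2.8675 ⇒ V=2.8675 continue  boundary S*=-
step 0: (k=0,j=0): S=159.7500, K−S=0.0000, hold=6.9842 ⇒ V=6.9842 continue  boundary S*=-

price = 6.9842
boundary = - - - - - 69.4005 81.9933
tree:
6.9842
10.8291 2.8675
16.3788 4.8970 0.6838
24.0238 8.2268 1.3166 0.0000
33.9047 13.5253 2.5351 0.0000 0.0000
45.5695 21.5847 4.8815 0.0000 0.0000 0.0000
56.2282 32.9767 9.3995 0.0000 0.0000 0.0000 0.0000
65.2499 45.5695 18.0989 0.0000 0.0000 0.0000 0.0000 0.0000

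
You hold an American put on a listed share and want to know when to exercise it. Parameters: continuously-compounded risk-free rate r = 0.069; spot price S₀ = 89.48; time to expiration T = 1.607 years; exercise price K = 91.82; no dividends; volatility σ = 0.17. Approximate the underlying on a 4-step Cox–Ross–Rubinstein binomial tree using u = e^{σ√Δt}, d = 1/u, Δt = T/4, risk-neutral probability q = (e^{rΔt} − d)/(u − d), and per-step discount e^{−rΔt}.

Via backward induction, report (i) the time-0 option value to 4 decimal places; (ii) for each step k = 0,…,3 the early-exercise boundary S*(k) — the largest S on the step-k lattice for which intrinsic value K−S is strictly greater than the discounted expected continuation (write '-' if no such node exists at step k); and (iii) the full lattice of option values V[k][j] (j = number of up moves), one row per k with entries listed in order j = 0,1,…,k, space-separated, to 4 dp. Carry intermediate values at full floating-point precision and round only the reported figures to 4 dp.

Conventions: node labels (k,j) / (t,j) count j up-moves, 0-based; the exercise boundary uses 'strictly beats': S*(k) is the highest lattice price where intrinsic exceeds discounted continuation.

price = 5.6732
boundary = - 80.3396 72.1329 80.3396
tree:
5.6732
11.4804 2.1184
19.6871 4.9600 0.3484
27.0555 11.4804 0.9030 0.0000
33.6712 19.6871 2.3400 0.0000 0.0000

params: Δt=0.40175 u=1.11377 d=0.89785 q=0.60327 e^(-rΔt)=0.97266
t_4 payoffs: 33.6712 19.6871 2.3400 0.0000 0.0000
t_3: node(3,0) S=64.7645 payoff=27.0555 vs cont=24.5451 → 27.0555 [stop]  node(3,1) S=80.3396 payoff=11.4804 vs cont=8.9700 → 11.4804 [stop]  node(3,2) S=99.6603 payoff=0.0000 vs cont=0.9030 → 0.9030 [wait]  node(3,3) S=123.6274 payoff=0.0000 vs cont=0.0000 → 0.0000 [wait]  ⇒ S*(3)=80.3396
t_2: node(2,0) S=72.1329 payoff=19.6871 vs cont=17.1767 → 19.6871 [stop]  node(2,1) S=89.4800 payoff=2.3400 vs cont=4.9600 → 4.9600 [wait]  node(2,2) S=110.9989 payoff=0.0000 vs cont=0.3484 → 0.3484 [wait]  ⇒ S*(2)=72.1329
t_1: node(1,0) S=80.3396 payoff=11.4804 vs cont=10.5074 → 11.4804 [stop]  node(1,1) S=99.6603 payoff=0.0000 vs cont=2.1184 → 2.1184 [wait]  ⇒ S*(1)=80.3396
t_0: node(0,0) S=89.4800 payoff=2.3400 vs cont=5.6732 → 5.6732 [wait]  ⇒ S*(0)=-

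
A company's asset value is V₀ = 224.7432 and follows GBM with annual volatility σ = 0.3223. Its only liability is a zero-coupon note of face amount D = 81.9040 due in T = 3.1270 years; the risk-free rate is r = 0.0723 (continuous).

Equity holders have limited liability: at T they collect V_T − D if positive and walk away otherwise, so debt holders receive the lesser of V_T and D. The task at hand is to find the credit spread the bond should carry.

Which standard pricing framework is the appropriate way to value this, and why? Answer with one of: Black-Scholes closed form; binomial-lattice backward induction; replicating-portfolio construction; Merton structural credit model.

framework: Merton structural credit model

Key observation: assets follow a GBM and default happens iff V_T < 81.9040; valuing claims on that split (equity as a call, risky debt as the residual) is the structural model's definition.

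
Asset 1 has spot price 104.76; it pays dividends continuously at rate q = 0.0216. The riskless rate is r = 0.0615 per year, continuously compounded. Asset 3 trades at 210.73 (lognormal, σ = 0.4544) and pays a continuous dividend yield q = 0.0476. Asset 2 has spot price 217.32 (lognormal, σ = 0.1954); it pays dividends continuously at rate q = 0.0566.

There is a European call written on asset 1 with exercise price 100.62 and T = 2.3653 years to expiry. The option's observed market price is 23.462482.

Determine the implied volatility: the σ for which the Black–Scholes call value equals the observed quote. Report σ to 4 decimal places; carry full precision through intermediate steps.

sigma = 0.2900

At σ = 0.2900 the Black–Scholes value reproduces the quote:
σ√T = 0.29·√2.3653 = 0.446006
d₁ = (ln(S/K) + (r−q+σ²/2)T) / (σ√T) = (ln(104.76/100.62) + (0.0615−0.0216+0.29²/2)·2.3653) / 0.446006 = (0.040321 + 0.193836) / 0.446006 = 0.525009
d₂ = d₁ − σ√T = 0.525009 − 0.446006 = 0.079002
e^{−rT} = 0.864619
e^{−qT} = 0.950193
N(d₁) = 0.700211,  N(d₂) = 0.531485
V = S·e^{−qT}·N(d₁) − K·e^{−rT}·N(d₂) = 69.700581 − 46.238099 = 23.462482 (the observed quote) — the price is monotone increasing in volatility, hence this σ is the only solution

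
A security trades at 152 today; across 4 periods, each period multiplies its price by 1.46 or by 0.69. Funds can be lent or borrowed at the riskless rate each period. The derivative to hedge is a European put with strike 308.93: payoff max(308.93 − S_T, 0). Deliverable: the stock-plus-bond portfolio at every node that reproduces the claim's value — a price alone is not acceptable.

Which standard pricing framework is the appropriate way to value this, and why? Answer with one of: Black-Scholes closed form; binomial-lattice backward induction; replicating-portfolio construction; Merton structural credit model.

Key observation: what is demanded is not a single number but the (Δ, B) position at each node of the 1.46/0.69 tree starting at 152; constructing those positions is the replicating-portfolio method.

framework: replicating-portfolio construction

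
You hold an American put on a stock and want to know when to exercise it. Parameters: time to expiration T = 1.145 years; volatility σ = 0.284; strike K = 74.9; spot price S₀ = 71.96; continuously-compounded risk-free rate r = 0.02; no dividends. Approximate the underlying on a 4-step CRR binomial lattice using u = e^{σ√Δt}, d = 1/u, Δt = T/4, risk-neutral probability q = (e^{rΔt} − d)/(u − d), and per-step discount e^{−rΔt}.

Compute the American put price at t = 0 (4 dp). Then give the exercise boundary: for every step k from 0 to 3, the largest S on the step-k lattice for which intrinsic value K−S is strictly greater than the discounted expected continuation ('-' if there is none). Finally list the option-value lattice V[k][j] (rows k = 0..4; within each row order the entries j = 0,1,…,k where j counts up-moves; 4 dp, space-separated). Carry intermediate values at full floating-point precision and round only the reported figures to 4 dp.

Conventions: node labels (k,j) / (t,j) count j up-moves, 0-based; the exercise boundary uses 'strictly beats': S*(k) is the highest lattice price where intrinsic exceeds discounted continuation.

params: Δt=0.28625 u=1.16410 d=0.85903 q=0.48091 e^(-rΔt)=0.99429
t_4 payoffs: 35.7138 21.7979 2.9400 0.0000 0.0000
t_3: node(3,0) S=45.6165 payoff=29.2835 vs cont=28.8559 → 29.2835 [stop]  node(3,1) S=61.8161 payoff=13.0839 vs cont=12.6563 → 13.0839 [stop]  node(3,2) S=83.7685 payoff=0.0000 vs cont=1.5174 → 1.5174 [wait]  node(3,3) S=113.5167 payoff=0.0000 vs cont=0.0000 → 0.0000 [wait]  ⇒ S*(3)=61.8161
t_2: node(2,0) S=53.1021 payoff=21.7979 vs cont=21.3703 → 21.7979 [stop]  node(2,1) S=71.9600 payoff=2.9400 vs cont=7.4786 → 7.4786 [wait]  node(2,2) S=97.5148 payoff=0.0000 vs cont=0.7832 → 0.7832 [wait]  ⇒ S*(2)=53.1021
t_1: node(1,0) S=61.8161 payoff=13.0839 vs cont=14.8265 → 14.8265 [wait]  node(1,1) S=83.7685 payoff=0.0000 vs cont=4.2344 → 4.2344 [wait]  ⇒ S*(1)=-
t_0: node(0,0) S=71.9600 payoff=2.9400 vs cont=9.6771 → 9.6771 [wait]  ⇒ S*(0)=-

price = 9.6771
boundary = - - 53.1021 61.8161
tree:
9.6771
14.8265 4.2344
21.7979 7.4786 0.7832
29.2835 13.0839 1.5174 0.0000
35.7138 21.7979 2.9400 0.0000 0.0000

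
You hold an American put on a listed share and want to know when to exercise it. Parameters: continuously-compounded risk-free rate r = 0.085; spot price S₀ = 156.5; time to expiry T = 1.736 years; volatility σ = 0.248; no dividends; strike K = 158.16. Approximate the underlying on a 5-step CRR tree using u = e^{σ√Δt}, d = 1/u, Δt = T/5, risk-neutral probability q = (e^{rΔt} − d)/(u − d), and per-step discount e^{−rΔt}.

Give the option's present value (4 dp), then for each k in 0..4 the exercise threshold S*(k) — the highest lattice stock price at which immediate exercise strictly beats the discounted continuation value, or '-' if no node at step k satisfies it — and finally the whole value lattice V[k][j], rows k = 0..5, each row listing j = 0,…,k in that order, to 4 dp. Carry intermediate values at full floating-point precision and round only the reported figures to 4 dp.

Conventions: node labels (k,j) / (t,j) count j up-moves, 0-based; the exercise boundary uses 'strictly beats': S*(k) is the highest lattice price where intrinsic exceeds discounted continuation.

price = 13.3861
boundary = - - 116.8387 135.2230 116.8387
tree:
13.3861
23.9687 5.9688
41.3213 11.9133 1.7203
57.2061 22.9370 4.0792 0.0000
70.9313 41.3213 9.6729 0.0000 0.0000
82.7905 57.2061 22.9370 0.0000 0.0000 0.0000

params: Δt=0.34720 u=1.15735 d=0.86404 q=0.56565 e^(-rΔt)=0.97092
t_5 payoffs: 82.7905 57.2061 22.9370 0.0000 0.0000 0.0000
t_4: node(4,0) S=87.2287 payoff=70.9313 vs cont=66.3319 → 70.9313 [stop]  node(4,1) S=116.8387 payoff=41.3213 vs cont=36.7219 → 41.3213 [stop]  node(4,2) S=156.5000 payoff=1.6600 vs cont=9.6729 → 9.6729 [wait]  node(4,3) S=209.6244 payoff=0.0000 vs cont=0.0000 → 0.0000 [wait]  node(4,4) S=280.7821 payoff=0.0000 vs cont=0.0000 → 0.0000 [wait]  ⇒ S*(4)=116.8387
t_3: node(3,0) S=100.9539 payoff=57.2061 vs cont=52.6067 → 57.2061 [stop]  node(3,1) S=135.2230 payoff=22.9370 vs cont=22.7383 → 22.9370 [stop]  node(3,2) S=181.1249 payoff=0.0000 vs cont=4.0792 → 4.0792 [wait]  node(3,3) S=242.6083 payoff=0.0000 vs cont=0.0000 → 0.0000 [wait]  ⇒ S*(3)=135.2230
t_2: node(2,0) S=116.8387 payoff=41.3213 vs cont=36.7219 → 41.3213 [stop]  node(2,1) S=156.5000 payoff=1.6600 vs cont=11.9133 → 11.9133 [wait]  node(2,2) S=209.6244 payoff=0.0000 vs cont=1.7203 → 1.7203 [wait]  ⇒ S*(2)=116.8387
t_1: node(1,0) S=135.2230 payoff=22.9370 vs cont=23.9687 → 23.9687 [wait]  node(1,1) S=181.1249 payoff=0.0000 vs cont=5.9688 → 5.9688 [wait]  ⇒ S*(1)=-
t_0: node(0,0) S=156.5000 payoff=1.6600 vs cont=13.3861 → 13.3861 [wait]  ⇒ S*(0)=-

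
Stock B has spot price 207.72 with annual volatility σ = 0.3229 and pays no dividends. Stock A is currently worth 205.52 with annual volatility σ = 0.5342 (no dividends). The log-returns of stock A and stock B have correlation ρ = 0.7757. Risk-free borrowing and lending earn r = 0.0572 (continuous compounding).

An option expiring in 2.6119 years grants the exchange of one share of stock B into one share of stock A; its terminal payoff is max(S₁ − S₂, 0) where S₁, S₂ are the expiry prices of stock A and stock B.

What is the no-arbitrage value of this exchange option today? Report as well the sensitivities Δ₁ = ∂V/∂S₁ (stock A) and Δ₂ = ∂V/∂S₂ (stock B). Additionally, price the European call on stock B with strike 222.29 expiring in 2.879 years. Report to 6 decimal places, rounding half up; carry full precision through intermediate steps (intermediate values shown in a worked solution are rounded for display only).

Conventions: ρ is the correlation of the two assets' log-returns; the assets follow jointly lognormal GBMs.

exchange price = 44.833433
Δ1 = 0.603886
Δ2 = -0.381654
price(stock B call K=222.29) = 53.010825

σ_eff = √(σ₁² + σ₂² − 2ρσ₁σ₂) = √(0.5342² + 0.3229² − 2·0.7757·0.5342·0.3229) = 0.349325
d₁ = (ln(S₁/S₂) + (q₂ − q₁ + σ_eff²/2)T) / (σ_eff√T) = (ln(205.52/207.72) + (0.0 − 0.0 + 0.061014)·2.6119) / 0.564558 = 0.263419
d₂ = d₁ − σ_eff√T = 0.263419 − 0.564558 = -0.301139
N(d₁) = 0.603886,  N(d₂) = 0.381654
V = S₁·e^{−q₁T}·N(d₁) − S₂·e^{−q₂T}·N(d₂) = 124.110655 − 79.277222 = 44.833433
Δ₁ = e^{−q₁T}·N(d₁) = 0.603886;  Δ₂ = −e^{−q₂T}·N(d₂) = -0.381654
[vanilla: stock B call K=222.29]
σ√T = 0.3229·√2.879 = 0.547884
d₁ = (ln(S/K) + (r+σ²/2)T) / (σ√T) = (ln(207.72/222.29) + (0.0572+0.3229²/2)·2.879) / 0.547884 = (-0.067792 + 0.314767) / 0.547884 = 0.450781
d₂ = d₁ − σ√T = 0.450781 − 0.547884 = -0.097104
e^{−rT} = 0.848166
N(d₁) = 0.673926,  N(d₂) = 0.461322
price = S·N(d₁) − K·e^{−rT}·N(d₂) = 139.987938 − 86.977114 = 53.010825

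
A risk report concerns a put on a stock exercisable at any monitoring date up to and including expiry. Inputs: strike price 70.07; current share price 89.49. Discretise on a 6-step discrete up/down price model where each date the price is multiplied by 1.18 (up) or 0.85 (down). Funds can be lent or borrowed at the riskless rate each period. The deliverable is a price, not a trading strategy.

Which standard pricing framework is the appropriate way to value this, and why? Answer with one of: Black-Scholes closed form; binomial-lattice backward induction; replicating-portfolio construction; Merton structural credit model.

Key observation: the defining feature is the embedded early-exercise option across 6 discrete dates on the spot-89.49 tree; pricing the strike-70.07 put means working backward with an exercise test at every node.

framework: binomial-lattice backward induction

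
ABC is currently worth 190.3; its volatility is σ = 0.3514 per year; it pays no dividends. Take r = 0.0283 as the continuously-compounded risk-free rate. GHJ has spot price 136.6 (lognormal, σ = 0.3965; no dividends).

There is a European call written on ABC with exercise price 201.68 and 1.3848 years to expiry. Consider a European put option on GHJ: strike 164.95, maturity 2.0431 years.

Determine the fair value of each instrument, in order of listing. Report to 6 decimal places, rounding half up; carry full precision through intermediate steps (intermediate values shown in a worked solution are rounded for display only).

price(ABC call K=201.68) = 29.686624
price(GHJ put K=164.95) = 42.986734

[ABC call K=201.68]
σ√T = 0.3514·√1.3848 = 0.413519
d₁ = (ln(S/K) + (r+σ²/2)T) / (σ√T) = (ln(190.3/201.68) + (0.0283+0.3514²/2)·1.3848) / 0.413519 = (-0.058081 + 0.124689) / 0.413519 = 0.161077
d₂ = d₁ − σ√T = 0.161077 − 0.413519 = -0.252442
e^{−rT} = 0.961568
N(d₁) = 0.563983,  N(d₂) = 0.400350
price = S·N(d₁) − K·e^{−rT}·N(d₂) = 107.326060 − 77.639436 = 29.686624
[GHJ put K=164.95]
σ√T = 0.3965·√2.0431 = 0.566745
d₁ = (ln(S/K) + (r+σ²/2)T) / (σ√T) = (ln(136.6/164.95) + (0.0283+0.3965²/2)·2.0431) / 0.566745 = (-0.188585 + 0.218420) / 0.566745 = 0.052642
d₂ = d₁ − σ√T = 0.052642 − 0.566745 = -0.514104
e^{−rT} = 0.943820
N(−d₁) = 0.479009,  N(−d₂) = 0.696410
price = K·e^{−rT}·N(−d₂) − S·N(−d₁) = 108.419321 − 65.432587 = 42.986734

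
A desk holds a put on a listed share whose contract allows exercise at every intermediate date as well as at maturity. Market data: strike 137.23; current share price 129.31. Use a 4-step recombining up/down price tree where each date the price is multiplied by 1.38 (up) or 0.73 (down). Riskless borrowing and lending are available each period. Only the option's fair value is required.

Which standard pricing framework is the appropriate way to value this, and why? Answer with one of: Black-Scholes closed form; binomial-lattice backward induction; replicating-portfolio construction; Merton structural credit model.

Key observation: the exercise right at every one of the 4 steps is what matters: each node needs max(137.23 − S, continuation), which only the stepwise tree valuation starting from spot 129.31 delivers.

framework: binomial-lattice backward induction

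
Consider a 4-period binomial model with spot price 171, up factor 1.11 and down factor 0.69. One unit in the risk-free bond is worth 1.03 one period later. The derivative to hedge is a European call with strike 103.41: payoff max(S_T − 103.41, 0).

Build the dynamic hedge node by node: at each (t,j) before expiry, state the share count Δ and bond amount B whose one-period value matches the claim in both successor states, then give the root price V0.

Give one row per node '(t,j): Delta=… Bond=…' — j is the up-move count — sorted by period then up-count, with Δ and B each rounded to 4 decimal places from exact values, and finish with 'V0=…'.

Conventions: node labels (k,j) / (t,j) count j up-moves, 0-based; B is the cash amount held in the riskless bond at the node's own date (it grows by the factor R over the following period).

Under the risk-neutral measure, an up-move has probability p* = (R−d)/(u−d) = 0.8095 and values discount at R = 1.03.
Expiry values: V(4,0)=0.0000, V(4,1)=0.0000, V(4,2)=0.0000, V(4,3)=57.9568, V(4,4)=156.1800
(3,0): S=56.1750. Δ = (V_up−V_dn)/(S_up−S_dn) = (0.0000−0.0000)/(62.3543−38.7608) = 0.0000. V = [p*·0.0000 + (1−p*)·0.0000]/1.03 = 0.0000. B = V − Δ·S = 0.0000.
(3,1): S=90.3685. Δ = (V_up−V_dn)/(S_up−S_dn) = (0.0000−0.0000)/(100.3091−62.3543) = 0.0000. V = [p*·0.0000 + (1−p*)·0.0000]/1.03 = 0.0000. B = V − Δ·S = 0.0000.
(3,2): S=145.3755. Δ = (V_up−V_dn)/(S_up−S_dn) = (57.9568−0.0000)/(161.3668−100.3091) = 0.9492. V = [p*·57.9568 + (1−p*)·0.0000]/1.03 = 45.5509. B = V − Δ·S = -92.4415.
(3,3): S=233.8649. Δ = (V_up−V_dn)/(S_up−S_dn) = (156.1800−57.9568)/(259.5900−161.3668) = 1.0000. V = [p*·156.1800 + (1−p*)·57.9568]/1.03 = 133.4668. B = V − Δ·S = -100.3981.
(2,0): S=81.4131. Δ = (V_up−V_dn)/(S_up−S_dn) = (0.0000−0.0000)/(90.3685−56.1750) = 0.0000. V = [p*·0.0000 + (1−p*)·0.0000]/1.03 = 0.0000. B = V − Δ·S = 0.0000.
(2,1): S=130.9689. Δ = (V_up−V_dn)/(S_up−S_dn) = (45.5509−0.0000)/(145.3755−90.3685) = 0.8281. V = [p*·45.5509 + (1−p*)·0.0000]/1.03 = 35.8005. B = V − Δ·S = -72.6540.
(2,2): S=210.6891. Δ = (V_up−V_dn)/(S_up−S_dn) = (133.4668−45.5509)/(233.8649−145.3755) = 0.9935. V = [p*·133.4668 + (1−p*)·45.5509]/1.03 = 113.3213. B = V − Δ·S = -96.0024.
(1,0): S=117.9900. Δ = (V_up−V_dn)/(S_up−S_dn) = (35.8005−0.0000)/(130.9689−81.4131) = 0.7224. V = [p*·35.8005 + (1−p*)·0.0000]/1.03 = 28.1372. B = V − Δ·S = -57.1020.
(1,1): S=189.8100. Δ = (V_up−V_dn)/(S_up−S_dn) = (113.3213−35.8005)/(210.6891−130.9689) = 0.9724. V = [p*·113.3213 + (1−p*)·35.8005]/1.03 = 95.6849. B = V − Δ·S = -88.8885.
(0,0): S=171.0000. Δ = (V_up−V_dn)/(S_up−S_dn) = (95.6849−28.1372)/(189.8100−117.9900) = 0.9405. V = [p*·95.6849 + (1−p*)·28.1372]/1.03 = 80.4065. B = V − Δ·S = -80.4213.
Check: Δ(0,0)·S0 + B(0,0) = 80.4065 = V0.

(0,0): Delta=0.9405 Bond=-80.4213
(1,0): Delta=0.7224 Bond=-57.1020
(1,1): Delta=0.9724 Bond=-88.8885
(2,0): Delta=0.0000 Bond=0.0000
(2,1): Delta=0.8281 Bond=-72.6540
(2,2): Delta=0.9935 Bond=-96.0024
(3,0): Delta=0.0000 Bond=0.0000
(3,1): Delta=0.0000 Bond=0.0000
(3,2): Delta=0.9492 Bond=-92.4415
(3,3): Delta=1.0000 Bond=-100.3981
V0=80.4065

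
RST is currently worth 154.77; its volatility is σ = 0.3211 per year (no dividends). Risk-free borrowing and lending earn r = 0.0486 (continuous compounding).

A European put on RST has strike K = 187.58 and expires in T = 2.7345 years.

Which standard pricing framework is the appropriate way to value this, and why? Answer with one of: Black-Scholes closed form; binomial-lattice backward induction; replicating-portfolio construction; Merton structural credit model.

Key observation: with RST following a GBM at constant σ and r, the European put struck at 187.58 prices in closed form — nothing here needs a stepwise model or a balance sheet.

framework: Black-Scholes closed form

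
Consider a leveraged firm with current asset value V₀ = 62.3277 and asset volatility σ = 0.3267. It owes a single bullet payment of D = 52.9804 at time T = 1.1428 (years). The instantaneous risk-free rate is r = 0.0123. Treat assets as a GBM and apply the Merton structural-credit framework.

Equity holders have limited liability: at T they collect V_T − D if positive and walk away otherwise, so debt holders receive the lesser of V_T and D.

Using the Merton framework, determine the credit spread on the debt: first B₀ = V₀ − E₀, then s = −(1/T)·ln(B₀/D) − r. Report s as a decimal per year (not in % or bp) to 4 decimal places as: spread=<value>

spread=0.0675

Work the structural quantities from V₀ = 62.3277 against face 52.9804:
d₁ = [ln(V₀/D) + (r + σ²/2)T] / (σ√T)
   = [ln(62.3277/52.9804) + (0.0123 + 0.5·0.3267²)·1.1428] / (0.3267·√1.1428)
   = [0.162484 + 0.075044] / 0.349248 = 0.680111
d₂ = d₁ − σ√T = 0.680111 − 0.349248 = 0.330863
N(d₁) = 0.751783,  N(d₂) = 0.629626,  e^(−rT) = 0.986042
E₀ = V₀·N(d₁) − D·e^(−rT)·N(d₂)
   = 62.3277·0.751783 − 52.9804·0.986042·0.629626 = 13.964679
B₀ = V₀ − E₀ = 62.3277 − 13.964679 = 48.363021
spread = −(1/T)·ln(B₀/D) − r = −(1/1.1428)·ln(48.363021/52.9804) − 0.0123 = 0.06749221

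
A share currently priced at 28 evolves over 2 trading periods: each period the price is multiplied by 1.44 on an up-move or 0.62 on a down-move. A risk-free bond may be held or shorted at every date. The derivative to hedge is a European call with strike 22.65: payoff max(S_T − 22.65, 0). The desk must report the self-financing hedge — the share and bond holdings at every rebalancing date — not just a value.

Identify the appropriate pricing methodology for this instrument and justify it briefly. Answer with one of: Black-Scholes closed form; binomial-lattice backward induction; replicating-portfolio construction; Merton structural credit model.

framework: replicating-portfolio construction

Key observation: the mandate to exhibit the hedge at every date and state singles out the replicating-portfolio construction on the 2-period tree with factors 1.44 and 0.62 from 28.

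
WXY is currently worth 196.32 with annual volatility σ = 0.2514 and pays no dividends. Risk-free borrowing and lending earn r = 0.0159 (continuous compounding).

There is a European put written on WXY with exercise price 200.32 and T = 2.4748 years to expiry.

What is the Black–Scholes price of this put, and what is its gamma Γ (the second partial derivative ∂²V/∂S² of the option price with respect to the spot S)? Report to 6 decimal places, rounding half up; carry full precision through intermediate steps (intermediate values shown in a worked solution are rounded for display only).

price = 28.652588
Γ = 0.004985

σ√T = 0.2514·√2.4748 = 0.395490
d₁ = (ln(S/K) + (r+σ²/2)T) / (σ√T) = (ln(196.32/200.32) + (0.0159+0.2514²/2)·2.4748) / 0.395490 = (-0.020170 + 0.117555) / 0.395490 = 0.246240
d₂ = d₁ − σ√T = 0.246240 − 0.395490 = -0.149250
e^{−rT} = 0.961415
N(−d₁) = 0.402748,  N(−d₂) = 0.559322
Put price V = K·e^{−rT}·N(−d₂) − S·N(−d₁) = 107.720139 − 79.067551 = 28.652588
φ(d₁) = (1/√(2π))·e^{−d₁²/2} = 0.387029
Γ = φ(d₁) / (S·σ·√T) = 0.004985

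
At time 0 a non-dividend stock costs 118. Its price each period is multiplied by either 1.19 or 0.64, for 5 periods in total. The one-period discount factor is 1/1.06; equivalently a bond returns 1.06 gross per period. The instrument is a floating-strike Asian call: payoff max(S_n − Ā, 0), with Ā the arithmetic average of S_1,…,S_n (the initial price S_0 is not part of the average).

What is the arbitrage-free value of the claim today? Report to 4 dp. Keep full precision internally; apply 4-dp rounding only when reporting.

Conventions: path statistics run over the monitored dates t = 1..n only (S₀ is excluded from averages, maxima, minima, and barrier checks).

Set p* = 0.7636 (from d < R < u); the path-dependent value is the discounted p*-expectation over all price paths.
Enumerate all 2^5 = 32 price paths (U = up ×1.19, D = down ×0.64); each path with k up-moves has probability p*^k·(1−p*)^(5−k).
DDDDD: Ā=37.4506, payoff=0.0000, prob=0.000738
UDDDD: Ā=69.6347, payoff=0.0000, prob=0.002383
DUDDD: Ā=56.6547, payoff=0.0000, prob=0.002383
UUDDD: Ā=105.3424, payoff=0.0000, prob=0.007700
DDUDD: Ā=48.3475, payoff=0.0000, prob=0.002383
UDUDD: Ā=89.8962, payoff=0.0000, prob=0.007700
DUUDD: Ā=76.9162, payoff=0.0000, prob=0.007700
UUUDD: Ā=143.0160, payoff=0.0000, prob=0.024878
DDDUD: Ā=43.0309, payoff=0.0000, prob=0.002383
UDDUD: Ā=80.0106, payoff=0.0000, prob=0.007700
DUDUD: Ā=67.0306, payoff=0.0000, prob=0.007700
UUDUD: Ā=124.6351, payoff=0.0000, prob=0.024878
DDUUD: Ā=58.7234, payoff=0.0000, prob=0.007700
UDUUD: Ā=109.1889, payoff=0.0000, prob=0.024878
DUUUD: Ā=96.2089, payoff=0.0000, prob=0.024878
UUUUD: Ā=178.8884, payoff=0.0000, prob=0.080376
DDDDU: Ā=39.6283, payoff=0.0000, prob=0.002383
UDDDU: Ā=73.6839, payoff=0.0000, prob=0.007700
DUDDU: Ā=60.7039, payoff=0.0000, prob=0.007700
UUDDU: Ā=112.8712, payoff=0.0000, prob=0.024878
DDUDU: Ā=52.3967, payoff=0.0000, prob=0.007700
UDUDU: Ā=97.4250, payoff=0.0000, prob=0.024878
DUUDU: Ā=84.4450, payoff=0.0000, prob=0.024878
UUUDU: Ā=157.0150, payoff=0.0000, prob=0.080376
DDDUU: Ā=47.0801, payoff=0.0000, prob=0.007700
UDDUU: Ā=87.5395, payoff=0.0000, prob=0.024878
DUDUU: Ā=74.5595, payoff=6.8890, prob=0.024878
UUDUU: Ā=138.6340, payoff=12.8092, prob=0.080376
DDUUU: Ā=66.2523, payoff=15.1962, prob=0.024878
UDUUU: Ā=123.1878, payoff=28.2554, prob=0.080376
DUUUU: Ā=110.2078, payoff=41.2354, prob=0.080376
UUUUU: Ā=204.9177, payoff=76.6721, prob=0.259677
Price = Σ prob·payoff / R^5 = 27.074347 / 1.338226 = 20.2315

price = 20.2315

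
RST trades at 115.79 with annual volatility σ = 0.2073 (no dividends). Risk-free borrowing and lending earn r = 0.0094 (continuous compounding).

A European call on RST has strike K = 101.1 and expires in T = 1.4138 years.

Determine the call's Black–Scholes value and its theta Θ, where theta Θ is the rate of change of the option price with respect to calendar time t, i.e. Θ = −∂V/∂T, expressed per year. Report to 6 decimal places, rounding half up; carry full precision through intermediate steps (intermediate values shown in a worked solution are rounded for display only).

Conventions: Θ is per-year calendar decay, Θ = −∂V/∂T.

σ√T = 0.2073·√1.4138 = 0.246487
d₁ = (ln(S/K) + (r+σ²/2)T) / (σ√T) = (ln(115.79/101.1) + (0.0094+0.2073²/2)·1.4138) / 0.246487 = (0.135668 + 0.043668) / 0.246487 = 0.727567
d₂ = d₁ − σ√T = 0.727567 − 0.246487 = 0.481081
e^{−rT} = 0.986798
N(d₁) = 0.766561,  N(d₂) = 0.684770
Call price V = S·N(d₁) − K·e^{−rT}·N(d₂) = 88.760074 − 68.316332 = 20.443743
φ(d₁) = (1/√(2π))·e^{−d₁²/2} = 0.306170
Θ = −S·φ(d₁)·σ/(2√T) − r·K·e^{−rT}·N(d₂) = −3.090357 − 0.642174 = -3.732530

price = 20.443743
Θ = -3.732530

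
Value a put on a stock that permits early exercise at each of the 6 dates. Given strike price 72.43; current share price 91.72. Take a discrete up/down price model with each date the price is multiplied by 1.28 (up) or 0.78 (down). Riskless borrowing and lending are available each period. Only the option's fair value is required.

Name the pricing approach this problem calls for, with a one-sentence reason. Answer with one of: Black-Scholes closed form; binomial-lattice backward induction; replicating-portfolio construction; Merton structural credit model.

Key observation: the put (strike 72.43 on spot 91.72) is American-style on a 6-step discrete price model, so the early-exercise decision at every node requires stepwise backward valuation — a closed form cannot price the exercise right.

framework: binomial-lattice backward induction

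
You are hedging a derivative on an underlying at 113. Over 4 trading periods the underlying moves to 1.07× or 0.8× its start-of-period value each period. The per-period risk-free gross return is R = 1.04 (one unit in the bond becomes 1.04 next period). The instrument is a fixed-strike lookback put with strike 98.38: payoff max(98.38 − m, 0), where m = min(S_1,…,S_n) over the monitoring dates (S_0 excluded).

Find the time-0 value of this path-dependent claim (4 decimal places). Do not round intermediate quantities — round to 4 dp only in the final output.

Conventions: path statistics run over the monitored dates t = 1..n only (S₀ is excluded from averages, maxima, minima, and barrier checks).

price = 1.7628

No-arbitrage gives p* = (R−d)/(u−d) = 0.8889: enumerate every path, weight its payoff by its p*-probability, and discount by R^4.
Enumerate all 2^4 = 16 price paths (U = up ×1.07, D = down ×0.8); each path with k up-moves has probability p*^k·(1−p*)^(4−k).
DDDD: m=46.2848, payoff=52.0952, prob=0.000152
UDDD: m=61.9059, payoff=36.4741, prob=0.001219
DUDD: m=61.9059, payoff=36.4741, prob=0.001219
UUDD: m=82.7992, payoff=15.5808, prob=0.009755
DDUD: m=61.9059, payoff=36.4741, prob=0.001219
UDUD: m=82.7992, payoff=15.5808, prob=0.009755
DUUD: m=82.7992, payoff=15.5808, prob=0.009755
UUUD: m=110.7439, payoff=0.0000, prob=0.078037
DDDU: m=57.8560, payoff=40.5240, prob=0.001219
UDDU: m=77.3824, payoff=20.9976, prob=0.009755
DUDU: m=77.3824, payoff=20.9976, prob=0.009755
UUDU: m=103.4990, payoff=0.0000, prob=0.078037
DDUU: m=72.3200, payoff=26.0600, prob=0.009755
UDUU: m=96.7280, payoff=1.6520, prob=0.078037
DUUU: m=90.4000, payoff=7.9800, prob=0.078037
UUUU: m=120.9100, payoff=0.0000, prob=0.624295
Price = Σ prob·payoff / R^4 = 2.062232 / 1.169859 = 1.7628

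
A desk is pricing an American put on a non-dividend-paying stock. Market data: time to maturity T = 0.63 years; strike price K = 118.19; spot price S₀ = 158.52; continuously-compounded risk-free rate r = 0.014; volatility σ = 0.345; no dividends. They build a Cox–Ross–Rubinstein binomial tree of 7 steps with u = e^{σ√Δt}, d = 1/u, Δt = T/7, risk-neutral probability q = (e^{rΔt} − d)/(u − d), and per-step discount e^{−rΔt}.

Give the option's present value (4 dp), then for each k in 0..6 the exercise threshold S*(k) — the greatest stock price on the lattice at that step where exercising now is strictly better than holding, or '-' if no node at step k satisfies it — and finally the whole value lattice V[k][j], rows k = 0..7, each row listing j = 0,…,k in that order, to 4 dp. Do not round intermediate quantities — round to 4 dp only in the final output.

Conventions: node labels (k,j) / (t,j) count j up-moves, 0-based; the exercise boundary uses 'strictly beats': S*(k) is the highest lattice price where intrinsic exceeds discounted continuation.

price = 2.3639
boundary = - - - - - 94.4793 104.7819
tree:
2.3639
3.9211 0.6847
6.3986 1.2499 0.0747
10.2243 2.2747 0.1439 0.0000
15.8837 4.1256 0.2773 0.0000 0.0000
23.7107 7.4539 0.5341 0.0000 0.0000 0.0000
33.0003 13.4081 1.0289 0.0000 0.0000 0.0000 0.0000
41.3765 23.7107 1.9821 0.0000 0.0000 0.0000 0.0000 0.0000

params: Δt=0.09000 u=1.10905 d=0.90168 q=0.48023 e^(-rΔt)=0.99874
t_7 payoffs: 41.3765 23.7107 1.9821 0.0000 0.0000 0.0000 0.0000 0.0000
t_6: node(6,0) S=85.1897 payoff=33.0003 vs cont=32.8515 → 33.0003 [stop]  node(6,1) S=104.7819 payoff=13.4081 vs cont=13.2593 → 13.4081 [stop]  node(6,2) S=128.8799 payoff=0.0000 vs cont=1.0289 → 1.0289 [wait]  node(6,3) S=158.5200 payoff=0.0000 vs cont=0.0000 → 0.0000 [wait]  node(6,4) S=194.9768 payoff=0.0000 vs cont=0.0000 → 0.0000 [wait]  node(6,5) S=239.8181 payoff=0.0000 vs cont=0.0000 → 0.0000 [wait]  node(6,6) S=294.9721 payoff=0.0000 vs cont=0.0000 → 0.0000 [wait]  ⇒ S*(6)=104.7819
t_5: node(5,0) S=94.4793 payoff=23.7107 vs cont=23.5619 → 23.7107 [stop]  node(5,1) S=116.2079 payoff=1.9821 vs cont=7.4539 → 7.4539 [wait]  node(5,2) S=142.9337 payoff=0.0000 vs cont=0.5341 → 0.5341 [wait]  node(5,3) S=175.8059 payoff=0.0000 vs cont=0.0000 → 0.0000 [wait]  node(5,4) S=216.2382 payoff=0.0000 vs cont=0.0000 → 0.0000 [wait]  node(5,5) S=265.9693 payoff=0.0000 vs cont=0.0000 → 0.0000 [wait]  ⇒ S*(5)=94.4793
t_4: node(4,0) S=104.7819 payoff=13.4081 vs cont=15.8837 → 15.8837 [wait]  node(4,1) S=128.8799 payoff=0.0000 vs cont=4.1256 → 4.1256 [wait]  node(4,2) S=158.5200 payoff=0.0000 vs cont=0.2773 → 0.2773 [wait]  node(4,3) S=194.9768 payoff=0.0000 vs cont=0.0000 → 0.0000 [wait]  node(4,4) S=239.8181 payoff=0.0000 vs cont=0.0000 → 0.0000 [wait]  ⇒ S*(4)=-
t_3: node(3,0) S=116.2079 payoff=1.9821 vs cont=10.2243 → 10.2243 [wait]  node(3,1) S=142.9337 payoff=0.0000 vs cont=2.2747 → 2.2747 [wait]  node(3,2) S=175.8059 payoff=0.0000 vs cont=0.1439 → 0.1439 [wait]  node(3,3) S=216.2382 payoff=0.0000 vs cont=0.0000 → 0.0000 [wait]  ⇒ S*(3)=-
t_2: node(2,0) S=128.8799 payoff=0.0000 vs cont=6.3986 → 6.3986 [wait]  node(2,1) S=158.5200 payoff=0.0000 vs cont=1.2499 → 1.2499 [wait]  node(2,2) S=194.9768 payoff=0.0000 vs cont=0.0747 → 0.0747 [wait]  ⇒ S*(2)=-
t_1: node(1,0) S=142.9337 payoff=0.0000 vs cont=3.9211 → 3.9211 [wait]  node(1,1) S=175.8059 payoff=0.0000 vs cont=0.6847 → 0.6847 [wait]  ⇒ S*(1)=-
t_0: node(0,0) S=158.5200 payoff=0.0000 vs cont=2.3639 → 2.3639 [wait]  ⇒ S*(0)=-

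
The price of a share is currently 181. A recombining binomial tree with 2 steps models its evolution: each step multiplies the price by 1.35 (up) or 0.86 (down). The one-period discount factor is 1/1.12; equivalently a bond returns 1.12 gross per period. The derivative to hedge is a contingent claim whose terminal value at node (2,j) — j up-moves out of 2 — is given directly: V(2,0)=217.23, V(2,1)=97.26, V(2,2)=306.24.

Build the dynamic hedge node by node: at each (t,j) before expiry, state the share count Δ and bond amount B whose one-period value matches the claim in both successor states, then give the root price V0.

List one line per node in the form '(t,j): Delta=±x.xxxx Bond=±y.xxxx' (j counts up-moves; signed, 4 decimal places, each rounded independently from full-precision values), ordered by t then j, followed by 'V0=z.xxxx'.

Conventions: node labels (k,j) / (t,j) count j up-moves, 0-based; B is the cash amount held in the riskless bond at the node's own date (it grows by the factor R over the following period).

(0,0): Delta=0.5494 Bond=46.0682
(1,0): Delta=-1.5729 Bond=381.9550
(1,1): Delta=1.7454 Bond=-240.6440
V0=145.5122

Risk-neutral probability p* = (R−d)/(u−d) = (1.12−0.86)/(1.35−0.86) = 0.5306.
Terminal payoffs: V(2,0)=217.2300, V(2,1)=97.2600, V(2,2)=306.2400
  t=1,j=0: stock 155.6600 → up 210.1410 (V=97.2600), down 133.8676 (V=217.2300). Price 137.1183; hedge Δ=-1.5729, bond B=381.9550.
  t=1,j=1: stock 244.3500 → up 329.8725 (V=306.2400), down 210.1410 (V=97.2600). Price 185.8458; hedge Δ=1.7454, bond B=-240.6440.
  t=0,j=0: stock 181.0000 → up 244.3500 (V=185.8458), down 155.6600 (V=137.1183). Price 145.5122; hedge Δ=0.5494, bond B=46.0682.
Sanity check at the root: Δ(0,0)·S0 + B(0,0) reproduces V0 = 145.5122.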